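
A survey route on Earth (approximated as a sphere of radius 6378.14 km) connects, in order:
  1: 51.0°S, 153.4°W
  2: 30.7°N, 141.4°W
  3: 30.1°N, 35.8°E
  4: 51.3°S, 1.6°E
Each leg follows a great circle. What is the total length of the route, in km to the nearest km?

32095 km

Leg 1→2: central angle 1.4379 rad, distance 9171.0 km.
Leg 2→3: central angle 2.0794 rad, distance 13262.8 km.
Leg 3→4: central angle 1.5148 rad, distance 9661.4 km.
Total: 9171.0 + 13262.8 + 9661.4 ≈ 32095 km.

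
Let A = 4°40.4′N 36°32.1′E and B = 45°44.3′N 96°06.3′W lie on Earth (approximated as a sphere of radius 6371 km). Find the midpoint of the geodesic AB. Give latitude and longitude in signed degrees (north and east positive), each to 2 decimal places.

The central angle between A and B is δ = 1.9964 rad.
With f = 0.5, the slerp weights are sin((1−f)δ)/sin δ = 0.9228 and sin(fδ)/sin δ = 0.9228.
Weighted sum of the unit vectors: (0.9228)·(0.8008,0.5933,0.0815) + (0.9228)·(-0.0742,-0.6940,0.7162) = (0.6705, -0.0929, 0.7361).
Converting back: φ = atan2(z, √(x²+y²)) = 47.40°, λ = atan2(y, x) = -7.89°.

47.40°, -7.89°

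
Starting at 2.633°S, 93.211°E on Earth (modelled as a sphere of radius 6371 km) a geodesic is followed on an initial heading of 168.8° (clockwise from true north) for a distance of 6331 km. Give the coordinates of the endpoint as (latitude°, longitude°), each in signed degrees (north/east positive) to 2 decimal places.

Angular distance δ = d/R = 6331/6371 = 0.99372 rad; initial bearing θ = 2.9461 rad.
sin φ₂ = sin φ₁ cos δ + cos φ₁ sin δ cos θ = (-0.0459)(0.5456) + (0.9989)(0.8381)(-0.9810) = -0.8463, so φ₂ = -57.81°.
Δλ = atan2(sin θ sin δ cos φ₁, cos δ − sin φ₁ sin φ₂) = atan2(0.1626, 0.5067) = 17.792°.
λ₂ = 93.211° + 17.792° = 111.00°.

-57.81°, 111.00°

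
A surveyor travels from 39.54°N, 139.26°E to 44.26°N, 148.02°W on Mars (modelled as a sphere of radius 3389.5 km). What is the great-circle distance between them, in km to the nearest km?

3107 km

In radians: φ₁ = 0.6901, φ₂ = 0.7725, Δλ = 72.720° = 1.2692 rad.
cos c = sin φ₁ sin φ₂ + cos φ₁ cos φ₂ cos Δλ = (0.6366)(0.6979) + (0.7712)(0.7162)(0.2970) = 0.60836,
so c = arccos(0.60836) = 0.91680 rad.
Distance = R·c = 3389.5 × 0.9168 ≈ 3107 km.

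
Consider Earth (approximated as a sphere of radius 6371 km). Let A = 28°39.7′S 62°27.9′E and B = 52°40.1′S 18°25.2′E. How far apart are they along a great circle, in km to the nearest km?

Let φ₁ = -0.5002 rad, φ₂ = -0.9192 rad, and Δλ = -0.7687 rad.
cos c = sin φ₁ sin φ₂ + cos φ₁ cos φ₂ cos Δλ = (-0.4796)(-0.7951) + (0.8775)(0.6064)(0.7188) = 0.76386,
so c = arccos(0.76386) = 0.70152 rad.
Distance = R·c = 6371 × 0.7015 ≈ 4469 km.

4469 km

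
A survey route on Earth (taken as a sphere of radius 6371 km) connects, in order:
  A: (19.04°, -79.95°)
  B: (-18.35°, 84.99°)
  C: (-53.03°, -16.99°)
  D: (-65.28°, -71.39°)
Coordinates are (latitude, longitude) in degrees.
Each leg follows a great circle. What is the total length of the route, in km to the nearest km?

Leg A→B: central angle 2.8924 rad, distance 18427.5 km.
Leg B→C: central angle 1.4374 rad, distance 9157.4 km.
Leg C→D: central angle 0.5112 rad, distance 3257.1 km.
Total: 18427.5 + 9157.4 + 3257.1 ≈ 30842 km.

30842 km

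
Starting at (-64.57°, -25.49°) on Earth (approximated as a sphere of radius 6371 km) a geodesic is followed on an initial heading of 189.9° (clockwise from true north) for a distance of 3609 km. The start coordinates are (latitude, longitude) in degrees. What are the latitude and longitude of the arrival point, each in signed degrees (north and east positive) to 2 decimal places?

-81.52°, -166.78°

Angular distance δ = d/R = 3609/6371 = 0.56647 rad; initial bearing θ = 3.3144 rad.
sin φ₂ = sin φ₁ cos δ + cos φ₁ sin δ cos θ = (-0.9031)(0.8438) + (0.4294)(0.5367)(-0.9851) = -0.9891, so φ₂ = -81.52°.
Δλ = atan2(sin θ sin δ cos φ₁, cos δ − sin φ₁ sin φ₂) = atan2(-0.0396, -0.0494) = -141.286°.
λ₂ = -25.490° − 141.286° = -166.78°.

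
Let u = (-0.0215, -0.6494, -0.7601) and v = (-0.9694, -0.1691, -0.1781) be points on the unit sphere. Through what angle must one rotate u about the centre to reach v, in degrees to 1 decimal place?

74.6°

u·v = 0.2660; |u| = 1.0000, |v| = 1.0000.
cos θ = (u·v)/(|u||v|) = 0.2660, so θ = 74.6°.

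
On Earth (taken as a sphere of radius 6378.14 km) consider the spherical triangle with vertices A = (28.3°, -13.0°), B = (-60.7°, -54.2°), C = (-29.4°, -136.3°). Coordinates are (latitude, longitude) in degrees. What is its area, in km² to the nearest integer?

56546413 km²

Side lengths (central angles): a = 1.0625, b = 2.2835, c = 1.6601 rad; semiperimeter s = 2.5031.
By l'Huilier's theorem, tan(E/4) = √[tan(s/2) tan((s−a)/2) tan((s−b)/2) tan((s−c)/2)], giving spherical excess E = 1.3900 rad.
Area = E·R² = 1.3900 × (6378.14)² ≈ 56546413 km².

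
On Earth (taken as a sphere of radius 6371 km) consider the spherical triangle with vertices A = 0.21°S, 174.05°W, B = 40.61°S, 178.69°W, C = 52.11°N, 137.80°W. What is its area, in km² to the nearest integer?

7235420 km²

Side lengths (central angles): a = 1.7327, b = 1.0560, c = 0.7089 rad; semiperimeter s = 1.7488.
By l'Huilier's theorem, tan(E/4) = √[tan(s/2) tan((s−a)/2) tan((s−b)/2) tan((s−c)/2)], giving spherical excess E = 0.1783 rad.
Area = E·R² = 0.1783 × (6371)² ≈ 7235420 km².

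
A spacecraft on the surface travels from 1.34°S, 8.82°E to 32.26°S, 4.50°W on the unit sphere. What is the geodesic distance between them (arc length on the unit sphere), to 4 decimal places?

With latitudes φ₁ = -1.340°, φ₂ = -32.260° and longitude difference Δλ = -13.320°:
cos c = sin φ₁ sin φ₂ + cos φ₁ cos φ₂ cos Δλ = (-0.0234)(-0.5338) + (0.9997)(0.8456)(0.9731) = 0.83514,
so c = arccos(0.83514) = 0.58240 rad.
On the unit sphere the arc length equals the central angle: 0.5824.

0.5824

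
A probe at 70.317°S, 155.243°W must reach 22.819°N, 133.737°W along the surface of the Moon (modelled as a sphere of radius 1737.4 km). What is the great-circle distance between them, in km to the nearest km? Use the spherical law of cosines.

2862 km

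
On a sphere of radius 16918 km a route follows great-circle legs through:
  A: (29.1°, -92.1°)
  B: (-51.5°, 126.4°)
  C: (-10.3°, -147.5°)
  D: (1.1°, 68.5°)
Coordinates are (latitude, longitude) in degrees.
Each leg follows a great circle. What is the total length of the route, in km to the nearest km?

108169 km

Leg A→B: central angle 2.5087 rad, distance 42441.6 km.
Leg B→C: central angle 1.3882 rad, distance 23485.4 km.
Leg C→D: central angle 2.4969 rad, distance 42242.0 km.
Total: 42441.6 + 23485.4 + 42242.0 ≈ 108169 km.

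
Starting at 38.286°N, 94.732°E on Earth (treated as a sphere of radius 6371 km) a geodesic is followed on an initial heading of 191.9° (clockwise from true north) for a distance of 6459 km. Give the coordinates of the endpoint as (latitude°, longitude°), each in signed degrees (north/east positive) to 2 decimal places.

-18.93°, 84.07°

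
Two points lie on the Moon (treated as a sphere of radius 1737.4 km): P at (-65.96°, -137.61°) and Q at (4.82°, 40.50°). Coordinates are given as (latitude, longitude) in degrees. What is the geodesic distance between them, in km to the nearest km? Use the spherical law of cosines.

3604 km

With latitudes φ₁ = -65.960°, φ₂ = 4.820° and longitude difference Δλ = 178.110°:
cos c = sin φ₁ sin φ₂ + cos φ₁ cos φ₂ cos Δλ = (-0.9133)(0.0840) + (0.4074)(0.9965)(-0.9995) = -0.48245,
so c = arccos(-0.48245) = 2.07425 rad.
Distance = R·c = 1737.4 × 2.0742 ≈ 3604 km.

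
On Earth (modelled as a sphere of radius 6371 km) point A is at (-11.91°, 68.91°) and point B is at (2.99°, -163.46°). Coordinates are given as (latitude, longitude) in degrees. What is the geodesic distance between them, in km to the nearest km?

Let φ₁ = -0.2079 rad, φ₂ = 0.0522 rad, and Δλ = 2.2276 rad.
Haversine: a = sin²(Δφ/2) + cos φ₁ cos φ₂ sin²(Δλ/2) = 0.0168 + (0.9785)(0.9986)(0.8053) = 0.80368.
Central angle c = 2·arcsin(√a) = 2.22354 rad.
Distance = R·c = 6371 × 2.2235 ≈ 14166 km.

14166 km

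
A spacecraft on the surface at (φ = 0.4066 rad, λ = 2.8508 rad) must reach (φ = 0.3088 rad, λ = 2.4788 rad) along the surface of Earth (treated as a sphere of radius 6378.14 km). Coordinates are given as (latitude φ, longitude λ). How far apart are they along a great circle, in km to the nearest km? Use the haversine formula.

2306 km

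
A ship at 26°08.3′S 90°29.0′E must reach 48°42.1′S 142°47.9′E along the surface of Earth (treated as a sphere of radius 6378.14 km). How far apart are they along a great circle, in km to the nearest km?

In radians: φ₁ = -0.4562, φ₂ = -0.8500, Δλ = 52.315° = 0.9131 rad.
cos c = sin φ₁ sin φ₂ + cos φ₁ cos φ₂ cos Δλ = (-0.4405)(-0.7513) + (0.8977)(0.6600)(0.6113) = 0.69317,
so c = arccos(0.69317) = 0.80492 rad.
Distance = R·c = 6378.14 × 0.8049 ≈ 5134 km.

5134 km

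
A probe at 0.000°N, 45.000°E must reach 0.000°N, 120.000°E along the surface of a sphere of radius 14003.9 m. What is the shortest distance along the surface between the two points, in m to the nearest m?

18331 m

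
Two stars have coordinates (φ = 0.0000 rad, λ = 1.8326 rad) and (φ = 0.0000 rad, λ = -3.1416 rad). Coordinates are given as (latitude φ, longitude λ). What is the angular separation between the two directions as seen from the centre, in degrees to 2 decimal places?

75.00°

With latitudes φ₁ = 0.000°, φ₂ = 0.000° and longitude difference Δλ = 74.999°:
cos c = sin φ₁ sin φ₂ + cos φ₁ cos φ₂ cos Δλ = (0.0000)(0.0000) + (1.0000)(1.0000)(0.2588) = 0.25883,
so c = arccos(0.25883) = 1.30899 rad.
So the angular separation is 75.00°.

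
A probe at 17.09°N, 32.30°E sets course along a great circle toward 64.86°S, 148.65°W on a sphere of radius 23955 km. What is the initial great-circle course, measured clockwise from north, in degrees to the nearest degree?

179°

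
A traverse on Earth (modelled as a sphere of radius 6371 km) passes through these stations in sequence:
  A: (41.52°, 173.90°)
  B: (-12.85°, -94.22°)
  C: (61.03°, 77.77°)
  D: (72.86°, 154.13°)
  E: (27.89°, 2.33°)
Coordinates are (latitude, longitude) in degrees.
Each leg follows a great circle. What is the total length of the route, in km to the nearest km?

Leg A→B: central angle 1.7430 rad, distance 11104.8 km.
Leg B→C: central angle 2.2945 rad, distance 14618.4 km.
Leg C→D: central angle 0.5162 rad, distance 3289.0 km.
Leg D→E: central angle 1.3516 rad, distance 8611.1 km.
Total: 11104.8 + 14618.4 + 3289.0 + 8611.1 ≈ 37623 km.

37623 km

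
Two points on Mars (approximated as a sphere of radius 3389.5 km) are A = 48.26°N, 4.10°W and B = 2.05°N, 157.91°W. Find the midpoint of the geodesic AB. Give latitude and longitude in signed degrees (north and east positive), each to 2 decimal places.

57.51°, -121.74°

Central angle δ = 2.1777 rad. Interpolating on the sphere with fraction f = 0.5:
P = [sin((1−f)δ)·A + sin(fδ)·B] / sin δ = 1.0787·A + 1.0787·B in Cartesian coordinates,
giving P = (-0.2826, -0.4568, 0.8435), i.e. latitude 57.51°, longitude -121.74°.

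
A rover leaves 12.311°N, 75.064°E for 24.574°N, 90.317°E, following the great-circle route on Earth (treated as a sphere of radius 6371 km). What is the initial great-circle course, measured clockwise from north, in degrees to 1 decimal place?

47.5°

Δλ = 15.253° = 0.2662 rad.
y = sin Δλ · cos φ₂ = (0.2631)(0.9094) = 0.2393
x = cos φ₁ sin φ₂ − sin φ₁ cos φ₂ cos Δλ = (0.9770)(0.4159) − (0.2132)(0.9094)(0.9648) = 0.2192
θ = atan2(y, x) = 47.50°, so the bearing is 47.5°.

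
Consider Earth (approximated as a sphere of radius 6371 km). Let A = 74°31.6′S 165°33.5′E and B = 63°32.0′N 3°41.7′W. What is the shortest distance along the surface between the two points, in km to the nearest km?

18725 km

With latitudes φ₁ = -74.527°, φ₂ = 63.533° and longitude difference Δλ = -169.253°:
cos c = sin φ₁ sin φ₂ + cos φ₁ cos φ₂ cos Δλ = (-0.9638)(0.8952) + (0.2668)(0.4457)(-0.9825) = -0.97956,
so c = arccos(-0.97956) = 2.93908 rad.
Distance = R·c = 6371 × 2.9391 ≈ 18725 km.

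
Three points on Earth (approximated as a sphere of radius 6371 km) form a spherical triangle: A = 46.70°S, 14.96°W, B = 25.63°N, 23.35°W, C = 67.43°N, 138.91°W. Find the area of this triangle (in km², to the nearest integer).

25683800 km²

Side lengths (central angles): a = 1.3180, b = 2.5305, c = 1.2693 rad; semiperimeter s = 2.5589.
By l'Huilier's theorem, tan(E/4) = √[tan(s/2) tan((s−a)/2) tan((s−b)/2) tan((s−c)/2)], giving spherical excess E = 0.6328 rad.
Area = E·R² = 0.6328 × (6371)² ≈ 25683800 km².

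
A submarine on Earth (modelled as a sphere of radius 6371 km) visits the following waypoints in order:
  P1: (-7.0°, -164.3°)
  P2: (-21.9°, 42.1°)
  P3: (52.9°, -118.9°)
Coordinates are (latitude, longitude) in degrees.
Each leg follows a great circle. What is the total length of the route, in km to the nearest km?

Leg P1→P2: central angle 2.4645 rad, distance 15701.6 km.
Leg P2→P3: central angle 2.5440 rad, distance 16207.6 km.
Total: 15701.6 + 16207.6 ≈ 31909 km.

31909 km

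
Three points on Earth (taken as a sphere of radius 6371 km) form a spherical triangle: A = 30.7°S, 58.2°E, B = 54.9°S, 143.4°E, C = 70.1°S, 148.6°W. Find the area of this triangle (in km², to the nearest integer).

14278280 km²

Side lengths (central angles): a = 0.5687, b = 1.3502, c = 1.0938 rad; semiperimeter s = 1.5064.
By l'Huilier's theorem, tan(E/4) = √[tan(s/2) tan((s−a)/2) tan((s−b)/2) tan((s−c)/2)], giving spherical excess E = 0.3518 rad.
Area = E·R² = 0.3518 × (6371)² ≈ 14278280 km².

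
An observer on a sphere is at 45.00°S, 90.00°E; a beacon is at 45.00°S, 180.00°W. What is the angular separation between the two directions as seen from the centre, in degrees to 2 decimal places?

60.00°

In radians: φ₁ = -0.7854, φ₂ = -0.7854, Δλ = 90.000° = 1.5708 rad.
Haversine: a = sin²(Δφ/2) + cos φ₁ cos φ₂ sin²(Δλ/2) = 0.0000 + (0.7071)(0.7071)(0.5000) = 0.25000.
Central angle c = 2·arcsin(√a) = 1.04720 rad.
So the angular separation is 60.00°.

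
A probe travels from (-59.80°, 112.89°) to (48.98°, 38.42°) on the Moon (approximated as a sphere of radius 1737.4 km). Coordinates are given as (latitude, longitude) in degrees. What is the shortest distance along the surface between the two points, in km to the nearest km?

With latitudes φ₁ = -59.800°, φ₂ = 48.980° and longitude difference Δλ = -74.470°:
cos c = sin φ₁ sin φ₂ + cos φ₁ cos φ₂ cos Δλ = (-0.8643)(0.7545) + (0.5030)(0.6563)(0.2677) = -0.56368,
so c = arccos(-0.56368) = 2.16964 rad.
Distance = R·c = 1737.4 × 2.1696 ≈ 3770 km.

3770 km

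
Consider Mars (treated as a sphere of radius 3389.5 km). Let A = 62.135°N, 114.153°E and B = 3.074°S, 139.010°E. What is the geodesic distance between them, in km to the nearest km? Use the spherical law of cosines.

4017 km

Let φ₁ = 1.0845 rad, φ₂ = -0.0537 rad, and Δλ = 0.4338 rad.
cos c = sin φ₁ sin φ₂ + cos φ₁ cos φ₂ cos Δλ = (0.8841)(-0.0536) + (0.4674)(0.9986)(0.9074) = 0.37607,
so c = arccos(0.37607) = 1.18524 rad.
Distance = R·c = 3389.5 × 1.1852 ≈ 4017 km.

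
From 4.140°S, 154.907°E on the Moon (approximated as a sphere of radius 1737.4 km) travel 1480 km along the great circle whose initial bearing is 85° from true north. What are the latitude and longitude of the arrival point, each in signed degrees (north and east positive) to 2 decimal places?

Angular distance δ = d/R = 1480/1737.4 = 0.85185 rad; initial bearing θ = 1.4835 rad.
sin φ₂ = sin φ₁ cos δ + cos φ₁ sin δ cos θ = (-0.0722)(0.6586) + (0.9974)(0.7525)(0.0872) = 0.0179, so φ₂ = 1.02°.
Δλ = atan2(sin θ sin δ cos φ₁, cos δ − sin φ₁ sin φ₂) = atan2(0.7477, 0.6599) = 48.569°.
λ₂ = 154.907° + 48.569° = 203.48° → -156.52° after wrapping to (−180°, 180°].

1.02°, -156.52°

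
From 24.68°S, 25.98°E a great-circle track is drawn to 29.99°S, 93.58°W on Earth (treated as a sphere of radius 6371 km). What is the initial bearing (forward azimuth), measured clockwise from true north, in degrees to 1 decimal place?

With φ₁ = -0.4307, φ₂ = -0.5234, Δλ = -2.0867 rad, the forward-azimuth formula gives
θ = atan2( sin Δλ cos φ₂ , cos φ₁ sin φ₂ − sin φ₁ cos φ₂ cos Δλ ) = atan2(-0.7534, -0.6326) = -130.02°.
Adding 360° brings this into [0°, 360°): 230.0°.

230.0°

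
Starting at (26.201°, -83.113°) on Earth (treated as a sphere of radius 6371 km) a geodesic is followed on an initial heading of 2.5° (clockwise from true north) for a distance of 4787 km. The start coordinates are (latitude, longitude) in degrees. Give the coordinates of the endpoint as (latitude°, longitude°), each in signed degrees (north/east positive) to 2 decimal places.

Angular distance δ = d/R = 4787/6371 = 0.75137 rad; initial bearing θ = 0.0436 rad.
sin φ₂ = sin φ₁ cos δ + cos φ₁ sin δ cos θ = (0.4415)(0.7308) + (0.8973)(0.6826)(0.9990) = 0.9346, so φ₂ = 69.16°.
Δλ = atan2(sin θ sin δ cos φ₁, cos δ − sin φ₁ sin φ₂) = atan2(0.0267, 0.3181) = 4.801°.
λ₂ = -83.113° + 4.801° = -78.31°.

69.16°, -78.31°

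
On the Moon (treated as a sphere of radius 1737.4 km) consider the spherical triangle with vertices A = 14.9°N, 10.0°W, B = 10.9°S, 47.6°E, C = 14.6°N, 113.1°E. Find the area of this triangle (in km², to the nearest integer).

Side lengths (central angles): a = 1.2171, b = 2.0330, c = 1.0930 rad; semiperimeter s = 2.1715.
By l'Huilier's theorem, tan(E/4) = √[tan(s/2) tan((s−a)/2) tan((s−b)/2) tan((s−c)/2)], giving spherical excess E = 0.7966 rad.
Area = E·R² = 0.7966 × (1737.4)² ≈ 2404642 km².

2404642 km²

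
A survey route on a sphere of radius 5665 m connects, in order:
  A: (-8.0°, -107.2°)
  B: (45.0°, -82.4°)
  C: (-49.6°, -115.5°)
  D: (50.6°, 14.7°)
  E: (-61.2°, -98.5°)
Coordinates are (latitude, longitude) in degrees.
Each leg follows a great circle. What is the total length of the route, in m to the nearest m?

44290 m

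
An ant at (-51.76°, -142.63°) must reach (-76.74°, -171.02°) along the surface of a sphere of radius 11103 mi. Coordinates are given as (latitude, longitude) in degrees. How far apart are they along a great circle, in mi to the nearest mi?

5272 mi

With latitudes φ₁ = -51.760°, φ₂ = -76.740° and longitude difference Δλ = -28.390°:
cos c = sin φ₁ sin φ₂ + cos φ₁ cos φ₂ cos Δλ = (-0.7854)(-0.9733) + (0.6190)(0.2294)(0.8797) = 0.88938,
so c = arccos(0.88938) = 0.47481 rad.
Distance = R·c = 11103 × 0.4748 ≈ 5272 mi.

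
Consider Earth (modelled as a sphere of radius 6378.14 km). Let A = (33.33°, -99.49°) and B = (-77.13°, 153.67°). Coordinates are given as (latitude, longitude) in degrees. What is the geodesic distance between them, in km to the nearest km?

14040 km

Let φ₁ = 0.5817 rad, φ₂ = -1.3462 rad, and Δλ = -1.8647 rad.
cos c = sin φ₁ sin φ₂ + cos φ₁ cos φ₂ cos Δλ = (0.5495)(-0.9749) + (0.8355)(0.2227)(-0.2897) = -0.58957,
so c = arccos(-0.58957) = 2.20132 rad.
Distance = R·c = 6378.14 × 2.2013 ≈ 14040 km.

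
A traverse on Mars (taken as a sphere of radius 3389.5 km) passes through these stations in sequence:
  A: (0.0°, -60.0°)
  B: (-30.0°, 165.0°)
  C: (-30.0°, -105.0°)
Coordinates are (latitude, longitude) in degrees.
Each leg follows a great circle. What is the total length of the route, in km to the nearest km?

Leg A→B: central angle 2.2299 rad, distance 7558.1 km.
Leg B→C: central angle 1.3181 rad, distance 4467.8 km.
Total: 7558.1 + 4467.8 ≈ 12026 km.

12026 km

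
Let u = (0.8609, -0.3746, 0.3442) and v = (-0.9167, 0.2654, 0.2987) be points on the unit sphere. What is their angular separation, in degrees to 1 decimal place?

141.8°

u·v = -0.7858; |u| = 1.0000, |v| = 1.0000.
cos θ = (u·v)/(|u||v|) = -0.7858, so θ = 141.8°.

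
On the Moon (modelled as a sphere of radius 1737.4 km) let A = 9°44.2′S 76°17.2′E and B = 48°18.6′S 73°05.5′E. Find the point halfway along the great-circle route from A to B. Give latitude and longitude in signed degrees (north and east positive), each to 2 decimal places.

-29.03°, 75.00°

The central angle between A and B is δ = 0.6749 rad.
With f = 0.5, the slerp weights are sin((1−f)δ)/sin δ = 0.5299 and sin(fδ)/sin δ = 0.5299.
Weighted sum of the unit vectors: (0.5299)·(0.2336,0.9575,-0.1691) + (0.5299)·(0.1934,0.6363,-0.7468) = (0.2263, 0.8446, -0.4853).
Converting back: φ = atan2(z, √(x²+y²)) = -29.03°, λ = atan2(y, x) = 75.00°.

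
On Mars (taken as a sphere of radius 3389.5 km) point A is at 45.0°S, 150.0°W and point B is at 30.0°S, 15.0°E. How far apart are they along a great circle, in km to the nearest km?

Let φ₁ = -0.7854 rad, φ₂ = -0.5236 rad, and Δλ = 2.8798 rad.
cos c = sin φ₁ sin φ₂ + cos φ₁ cos φ₂ cos Δλ = (-0.7071)(-0.5000) + (0.7071)(0.8660)(-0.9659) = -0.23795,
so c = arccos(-0.23795) = 1.81105 rad.
Distance = R·c = 3389.5 × 1.8111 ≈ 6139 km.

6139 km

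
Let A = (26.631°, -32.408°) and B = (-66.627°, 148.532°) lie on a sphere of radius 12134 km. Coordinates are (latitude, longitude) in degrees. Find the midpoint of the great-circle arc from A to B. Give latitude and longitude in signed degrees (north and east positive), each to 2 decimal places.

-43.37°, -33.16°

The central angle between A and B is δ = 2.4435 rad.
With f = 0.5, the slerp weights are sin((1−f)δ)/sin δ = 1.4619 and sin(fδ)/sin δ = 1.4619.
Weighted sum of the unit vectors: (1.4619)·(0.7547,-0.4791,0.4482) + (1.4619)·(-0.3384,0.2071,-0.9179) = (0.6086, -0.3976, -0.6866).
Converting back: φ = atan2(z, √(x²+y²)) = -43.37°, λ = atan2(y, x) = -33.16°.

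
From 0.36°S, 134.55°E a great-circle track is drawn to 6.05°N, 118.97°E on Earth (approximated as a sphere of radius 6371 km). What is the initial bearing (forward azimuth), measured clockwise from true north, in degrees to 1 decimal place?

292.6°

With φ₁ = -0.0063, φ₂ = 0.1056, Δλ = -0.2719 rad, the forward-azimuth formula gives
θ = atan2( sin Δλ cos φ₂ , cos φ₁ sin φ₂ − sin φ₁ cos φ₂ cos Δλ ) = atan2(-0.2671, 0.1114) = -67.36°.
Adding 360° brings this into [0°, 360°): 292.6°.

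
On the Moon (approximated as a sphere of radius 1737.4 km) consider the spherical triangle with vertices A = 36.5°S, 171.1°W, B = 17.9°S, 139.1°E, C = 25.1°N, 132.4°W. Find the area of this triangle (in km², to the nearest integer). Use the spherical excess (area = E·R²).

Side lengths (central angles): a = 1.6788, b = 1.2495, c = 0.8277 rad; semiperimeter s = 1.8780.
By l'Huilier's theorem, tan(E/4) = √[tan(s/2) tan((s−a)/2) tan((s−b)/2) tan((s−c)/2)], giving spherical excess E = 0.6360 rad.
Area = E·R² = 0.6360 × (1737.4)² ≈ 1919870 km².

1919870 km²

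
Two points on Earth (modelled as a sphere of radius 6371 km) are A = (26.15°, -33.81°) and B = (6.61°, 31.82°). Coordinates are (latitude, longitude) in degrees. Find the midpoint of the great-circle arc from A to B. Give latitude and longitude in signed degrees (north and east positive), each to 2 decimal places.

The central angle between A and B is δ = 1.1388 rad.
With f = 0.5, the slerp weights are sin((1−f)δ)/sin δ = 0.5937 and sin(fδ)/sin δ = 0.5937.
Weighted sum of the unit vectors: (0.5937)·(0.7458,-0.4995,0.4407) + (0.5937)·(0.8441,0.5237,0.1151) = (0.9439, 0.0144, 0.3300).
Converting back: φ = atan2(z, √(x²+y²)) = 19.27°, λ = atan2(y, x) = 0.87°.

19.27°, 0.87°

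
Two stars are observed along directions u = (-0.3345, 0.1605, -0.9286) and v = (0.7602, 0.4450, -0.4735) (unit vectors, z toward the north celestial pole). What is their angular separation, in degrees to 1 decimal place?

75.1°

u·v = 0.2568; |u| = 1.0000, |v| = 1.0001.
cos θ = (u·v)/(|u||v|) = 0.2568, so θ = 75.1°.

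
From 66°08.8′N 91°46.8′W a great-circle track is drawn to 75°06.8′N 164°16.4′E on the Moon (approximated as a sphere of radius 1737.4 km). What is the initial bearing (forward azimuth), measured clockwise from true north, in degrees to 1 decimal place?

Δλ = -103.947° = -1.8142 rad.
y = sin Δλ · cos φ₂ = (-0.9705)(0.2569) = -0.2493
x = cos φ₁ sin φ₂ − sin φ₁ cos φ₂ cos Δλ = (0.4044)(0.9664) − (0.9146)(0.2569)(-0.2410) = 0.4475
θ = atan2(y, x) = -29.13°; adding 360° gives 330.9°.

330.9°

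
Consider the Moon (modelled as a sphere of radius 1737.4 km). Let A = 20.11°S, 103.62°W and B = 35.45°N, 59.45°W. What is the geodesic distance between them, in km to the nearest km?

2109 km

Let φ₁ = -0.3510 rad, φ₂ = 0.6187 rad, and Δλ = 0.7709 rad.
cos c = sin φ₁ sin φ₂ + cos φ₁ cos φ₂ cos Δλ = (-0.3438)(0.5800) + (0.9390)(0.8146)(0.7173) = 0.34927,
so c = arccos(0.34927) = 1.21400 rad.
Distance = R·c = 1737.4 × 1.2140 ≈ 2109 km.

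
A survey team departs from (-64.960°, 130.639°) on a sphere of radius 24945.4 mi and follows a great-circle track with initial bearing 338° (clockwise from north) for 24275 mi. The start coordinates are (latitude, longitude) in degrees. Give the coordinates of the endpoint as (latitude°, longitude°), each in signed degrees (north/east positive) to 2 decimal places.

Angular distance δ = d/R = 24275/24945.4 = 0.97313 rad; initial bearing θ = 5.8992 rad.
sin φ₂ = sin φ₁ cos δ + cos φ₁ sin δ cos θ = (-0.9060)(0.5627) + (0.4233)(0.8266)(0.9272) = -0.1854, so φ₂ = -10.69°.
Δλ = atan2(sin θ sin δ cos φ₁, cos δ − sin φ₁ sin φ₂) = atan2(-0.1311, 0.3947) = -18.369°.
λ₂ = 130.639° − 18.369° = 112.27°.

-10.69°, 112.27°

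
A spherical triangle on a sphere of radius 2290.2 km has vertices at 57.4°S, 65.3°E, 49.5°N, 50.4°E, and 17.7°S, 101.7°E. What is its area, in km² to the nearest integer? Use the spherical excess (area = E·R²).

4003738 km²

Side lengths (central angles): a = 1.4145, b = 0.8376, c = 1.8781 rad; semiperimeter s = 2.0651.
By l'Huilier's theorem, tan(E/4) = √[tan(s/2) tan((s−a)/2) tan((s−b)/2) tan((s−c)/2)], giving spherical excess E = 0.7633 rad.
Area = E·R² = 0.7633 × (2290.2)² ≈ 4003738 km².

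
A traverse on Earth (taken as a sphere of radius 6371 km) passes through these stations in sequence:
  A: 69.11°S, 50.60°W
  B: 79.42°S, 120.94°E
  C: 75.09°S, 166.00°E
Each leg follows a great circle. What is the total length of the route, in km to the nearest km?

Leg A→B: central angle 0.5479 rad, distance 3490.6 km.
Leg B→C: central angle 0.1832 rad, distance 1166.9 km.
Total: 3490.6 + 1166.9 ≈ 4657 km.

4657 km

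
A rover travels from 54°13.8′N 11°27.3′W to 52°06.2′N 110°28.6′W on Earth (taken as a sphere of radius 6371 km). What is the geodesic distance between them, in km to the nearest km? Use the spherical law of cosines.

6035 km

In radians: φ₁ = 0.9465, φ₂ = 0.9094, Δλ = -99.022° = -1.7283 rad.
cos c = sin φ₁ sin φ₂ + cos φ₁ cos φ₂ cos Δλ = (0.8114)(0.7891) + (0.5845)(0.6142)(-0.1568) = 0.58397,
so c = arccos(0.58397) = 0.94719 rad.
Distance = R·c = 6371 × 0.9472 ≈ 6035 km.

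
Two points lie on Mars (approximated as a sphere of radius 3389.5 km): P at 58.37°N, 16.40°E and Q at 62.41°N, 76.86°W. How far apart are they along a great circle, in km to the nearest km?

Let φ₁ = 1.0187 rad, φ₂ = 1.0893 rad, and Δλ = -1.6277 rad.
Haversine: a = sin²(Δφ/2) + cos φ₁ cos φ₂ sin²(Δλ/2) = 0.0012 + (0.5244)(0.4631)(0.5284) = 0.12959.
Central angle c = 2·arcsin(√a) = 0.73651 rad.
Distance = R·c = 3389.5 × 0.7365 ≈ 2496 km.

2496 km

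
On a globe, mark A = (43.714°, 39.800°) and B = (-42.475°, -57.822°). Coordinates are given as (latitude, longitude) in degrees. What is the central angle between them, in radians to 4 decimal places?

2.1381 rad

In radians: φ₁ = 0.7630, φ₂ = -0.7413, Δλ = -97.622° = -1.7038 rad.
cos c = sin φ₁ sin φ₂ + cos φ₁ cos φ₂ cos Δλ = (0.6911)(-0.6753) + (0.7228)(0.7376)(-0.1326) = -0.53736,
so c = arccos(-0.53736) = 2.13810 rad.
So the angular separation is 2.1381 rad.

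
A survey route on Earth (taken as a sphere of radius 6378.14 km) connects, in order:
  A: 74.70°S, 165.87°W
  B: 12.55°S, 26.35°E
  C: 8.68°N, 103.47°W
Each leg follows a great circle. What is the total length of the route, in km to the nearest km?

24825 km

Leg A→B: central angle 1.6130 rad, distance 10287.6 km.
Leg B→C: central angle 2.2793 rad, distance 14537.8 km.
Total: 10287.6 + 14537.8 ≈ 24825 km.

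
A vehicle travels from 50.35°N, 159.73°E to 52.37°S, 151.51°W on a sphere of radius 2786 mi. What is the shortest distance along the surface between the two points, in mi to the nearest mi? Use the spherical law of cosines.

5381 mi

Let φ₁ = 0.8788 rad, φ₂ = -0.9140 rad, and Δλ = 0.8510 rad.
cos c = sin φ₁ sin φ₂ + cos φ₁ cos φ₂ cos Δλ = (0.7700)(-0.7920) + (0.6381)(0.6106)(0.6592) = -0.35296,
so c = arccos(-0.35296) = 1.93152 rad.
Distance = R·c = 2786 × 1.9315 ≈ 5381 mi.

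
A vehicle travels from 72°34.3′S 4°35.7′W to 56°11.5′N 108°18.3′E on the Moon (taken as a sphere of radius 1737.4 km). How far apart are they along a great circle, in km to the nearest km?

4520 km

In radians: φ₁ = -1.2666, φ₂ = 0.9807, Δλ = 112.900° = 1.9705 rad.
cos c = sin φ₁ sin φ₂ + cos φ₁ cos φ₂ cos Δλ = (-0.9541)(0.8309) + (0.2995)(0.5564)(-0.3891) = -0.85761,
so c = arccos(-0.85761) = 2.60140 rad.
Distance = R·c = 1737.4 × 2.6014 ≈ 4520 km.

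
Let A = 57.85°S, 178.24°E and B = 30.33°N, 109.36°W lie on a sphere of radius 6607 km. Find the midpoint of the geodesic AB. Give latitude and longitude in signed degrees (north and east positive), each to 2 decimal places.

The central angle between A and B is δ = 1.8636 rad.
With f = 0.5, the slerp weights are sin((1−f)δ)/sin δ = 0.8384 and sin(fδ)/sin δ = 0.8384.
Weighted sum of the unit vectors: (0.8384)·(-0.5319,0.0163,-0.8467) + (0.8384)·(-0.2861,-0.8143,0.5050) = (-0.6858, -0.6690, -0.2865).
Converting back: φ = atan2(z, √(x²+y²)) = -16.65°, λ = atan2(y, x) = -135.71°.

-16.65°, -135.71°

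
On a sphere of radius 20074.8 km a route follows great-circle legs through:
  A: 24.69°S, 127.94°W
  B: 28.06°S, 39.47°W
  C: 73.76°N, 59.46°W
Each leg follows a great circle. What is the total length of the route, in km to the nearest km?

Leg A→B: central angle 1.3511 rad, distance 27123.8 km.
Leg B→C: central angle 1.7923 rad, distance 35980.3 km.
Total: 27123.8 + 35980.3 ≈ 63104 km.

63104 km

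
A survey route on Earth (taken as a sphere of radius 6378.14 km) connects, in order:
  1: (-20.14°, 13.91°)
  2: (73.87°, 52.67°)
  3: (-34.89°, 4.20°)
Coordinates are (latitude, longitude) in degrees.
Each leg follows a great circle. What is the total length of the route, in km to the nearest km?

23466 km

Leg 1→2: central angle 1.6985 rad, distance 10833.4 km.
Leg 2→3: central angle 1.9806 rad, distance 12632.3 km.
Total: 10833.4 + 12632.3 ≈ 23466 km.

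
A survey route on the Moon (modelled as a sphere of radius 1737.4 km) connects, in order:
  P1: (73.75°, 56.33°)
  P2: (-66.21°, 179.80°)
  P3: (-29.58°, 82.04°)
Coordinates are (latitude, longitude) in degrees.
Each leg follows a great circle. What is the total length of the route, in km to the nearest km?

6863 km

Leg P1→P2: central angle 2.7956 rad, distance 4857.0 km.
Leg P2→P3: central angle 1.1546 rad, distance 2005.9 km.
Total: 4857.0 + 2005.9 ≈ 6863 km.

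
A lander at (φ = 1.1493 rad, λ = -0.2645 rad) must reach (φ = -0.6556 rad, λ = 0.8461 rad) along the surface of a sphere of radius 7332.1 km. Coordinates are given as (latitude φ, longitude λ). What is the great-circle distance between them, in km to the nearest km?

14633 km

Let φ₁ = 1.1493 rad, φ₂ = -0.6556 rad, and Δλ = 1.1106 rad.
cos c = sin φ₁ sin φ₂ + cos φ₁ cos φ₂ cos Δλ = (0.9125)(-0.6096) + (0.4091)(0.7927)(0.4441) = -0.41225,
so c = arccos(-0.41225) = 1.99571 rad.
Distance = R·c = 7332.1 × 1.9957 ≈ 14633 km.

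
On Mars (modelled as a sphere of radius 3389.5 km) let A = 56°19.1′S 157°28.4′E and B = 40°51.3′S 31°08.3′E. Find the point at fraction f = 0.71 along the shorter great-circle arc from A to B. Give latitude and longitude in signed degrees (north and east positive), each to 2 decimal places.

-58.32°, 49.85°

The central angle between A and B is δ = 1.2705 rad.
With f = 0.71, the slerp weights are sin((1−f)δ)/sin δ = 0.3770 and sin(fδ)/sin δ = 0.8214.
Weighted sum of the unit vectors: (0.3770)·(-0.5123,0.2125,-0.8321) + (0.8214)·(0.6474,0.3911,-0.6541) = (0.3386, 0.4014, -0.8510).
Converting back: φ = atan2(z, √(x²+y²)) = -58.32°, λ = atan2(y, x) = 49.85°.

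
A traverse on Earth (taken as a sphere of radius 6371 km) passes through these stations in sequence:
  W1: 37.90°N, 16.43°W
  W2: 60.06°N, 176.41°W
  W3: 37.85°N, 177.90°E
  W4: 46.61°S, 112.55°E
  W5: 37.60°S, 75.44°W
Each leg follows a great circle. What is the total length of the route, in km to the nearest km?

Leg W1→W2: central angle 1.4078 rad, distance 8969.1 km.
Leg W2→W3: central angle 0.3927 rad, distance 2502.2 km.
Leg W3→W4: central angle 1.7923 rad, distance 11418.5 km.
Leg W4→W5: central angle 1.6665 rad, distance 10617.5 km.
Total: 8969.1 + 2502.2 + 11418.5 + 10617.5 ≈ 33507 km.

33507 km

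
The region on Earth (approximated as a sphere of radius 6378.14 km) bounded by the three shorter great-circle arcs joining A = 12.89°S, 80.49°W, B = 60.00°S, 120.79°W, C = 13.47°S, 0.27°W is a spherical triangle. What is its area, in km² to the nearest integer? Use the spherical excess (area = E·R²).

34767163 km²

Side lengths (central angles): a = 1.6160, b = 1.3562, c = 0.9705 rad; semiperimeter s = 1.9713.
By l'Huilier's theorem, tan(E/4) = √[tan(s/2) tan((s−a)/2) tan((s−b)/2) tan((s−c)/2)], giving spherical excess E = 0.8546 rad.
Area = E·R² = 0.8546 × (6378.14)² ≈ 34767163 km².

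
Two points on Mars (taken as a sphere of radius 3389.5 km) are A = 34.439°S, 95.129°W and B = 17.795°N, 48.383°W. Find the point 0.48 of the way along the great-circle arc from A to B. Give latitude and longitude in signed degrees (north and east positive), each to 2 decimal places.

-10.12°, -70.85°

Central angle δ = 1.1969 rad. Interpolating on the sphere with fraction f = 0.48:
P = [sin((1−f)δ)·A + sin(fδ)·B] / sin δ = 0.6262·A + 0.5838·B in Cartesian coordinates,
giving P = (0.3230, -0.9299, -0.1758), i.e. latitude -10.12°, longitude -70.85°.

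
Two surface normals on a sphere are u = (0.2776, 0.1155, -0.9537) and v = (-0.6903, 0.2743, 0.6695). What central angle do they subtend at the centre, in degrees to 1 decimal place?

u·v = -0.7984; |u| = 1.0000, |v| = 1.0000.
cos θ = (u·v)/(|u||v|) = -0.7985, so θ = 143.0°.

143.0°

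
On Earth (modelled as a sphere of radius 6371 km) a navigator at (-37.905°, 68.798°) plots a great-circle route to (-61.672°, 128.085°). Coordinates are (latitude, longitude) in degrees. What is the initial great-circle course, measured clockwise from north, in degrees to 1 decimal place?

143.2°

Δλ = 59.287° = 1.0348 rad.
y = sin Δλ · cos φ₂ = (0.8597)(0.4745) = 0.4080
x = cos φ₁ sin φ₂ − sin φ₁ cos φ₂ cos Δλ = (0.7890)(-0.8802) − (-0.6144)(0.4745)(0.5107) = -0.5456
θ = atan2(y, x) = 143.22°, so the bearing is 143.2°.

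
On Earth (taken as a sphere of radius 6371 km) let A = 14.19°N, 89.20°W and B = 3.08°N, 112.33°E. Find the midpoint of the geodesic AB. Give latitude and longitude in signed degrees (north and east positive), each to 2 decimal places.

39.03°, -172.88°

The central angle between A and B is δ = 2.6624 rad.
With f = 0.5, the slerp weights are sin((1−f)δ)/sin δ = 2.1070 and sin(fδ)/sin δ = 2.1070.
Weighted sum of the unit vectors: (2.1070)·(0.0135,-0.9694,0.2451) + (2.1070)·(-0.3794,0.9237,0.0537) = (-0.7708, -0.0963, 0.6297).
Converting back: φ = atan2(z, √(x²+y²)) = 39.03°, λ = atan2(y, x) = -172.88°.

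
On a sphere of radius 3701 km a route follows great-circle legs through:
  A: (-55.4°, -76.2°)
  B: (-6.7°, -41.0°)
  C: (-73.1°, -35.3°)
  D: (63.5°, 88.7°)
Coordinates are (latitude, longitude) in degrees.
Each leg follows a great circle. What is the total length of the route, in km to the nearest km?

Leg A→B: central angle 0.9802 rad, distance 3627.6 km.
Leg B→C: central angle 1.1605 rad, distance 4294.8 km.
Leg C→D: central angle 2.7620 rad, distance 10222.2 km.
Total: 3627.6 + 4294.8 + 10222.2 ≈ 18145 km.

18145 km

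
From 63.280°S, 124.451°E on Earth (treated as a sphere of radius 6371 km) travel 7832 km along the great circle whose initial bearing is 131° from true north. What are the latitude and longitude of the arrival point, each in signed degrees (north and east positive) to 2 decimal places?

Angular distance δ = d/R = 7832/6371 = 1.22932 rad; initial bearing θ = 2.2864 rad.
sin φ₂ = sin φ₁ cos δ + cos φ₁ sin δ cos θ = (-0.8932)(0.3349) + (0.4496)(0.9423)(-0.6561) = -0.5771, so φ₂ = -35.24°.
Δλ = atan2(sin θ sin δ cos φ₁, cos δ − sin φ₁ sin φ₂) = atan2(0.3197, -0.1806) = 119.455°.
λ₂ = 124.451° + 119.455° = 243.91° → -116.09° after wrapping to (−180°, 180°].

-35.24°, -116.09°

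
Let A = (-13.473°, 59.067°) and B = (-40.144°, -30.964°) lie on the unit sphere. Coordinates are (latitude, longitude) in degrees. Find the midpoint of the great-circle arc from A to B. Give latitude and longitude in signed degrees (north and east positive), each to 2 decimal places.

-35.37°, 20.89°

The central angle between A and B is δ = 1.4204 rad.
With f = 0.5, the slerp weights are sin((1−f)δ)/sin δ = 0.6594 and sin(fδ)/sin δ = 0.6594.
Weighted sum of the unit vectors: (0.6594)·(0.4999,0.8342,-0.2330) + (0.6594)·(0.6555,-0.3933,-0.6447) = (0.7619, 0.2907, -0.5788).
Converting back: φ = atan2(z, √(x²+y²)) = -35.37°, λ = atan2(y, x) = 20.89°.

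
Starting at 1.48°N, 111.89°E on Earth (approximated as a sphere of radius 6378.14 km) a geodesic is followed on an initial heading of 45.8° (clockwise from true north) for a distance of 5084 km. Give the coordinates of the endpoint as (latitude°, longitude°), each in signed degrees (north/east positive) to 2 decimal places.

31.10°, 148.68°

Angular distance δ = d/R = 5084/6378.14 = 0.79710 rad; initial bearing θ = 0.7994 rad.
sin φ₂ = sin φ₁ cos δ + cos φ₁ sin δ cos θ = (0.0258)(0.6988) + (0.9997)(0.7153)(0.6972) = 0.5166, so φ₂ = 31.10°.
Δλ = atan2(sin θ sin δ cos φ₁, cos δ − sin φ₁ sin φ₂) = atan2(0.5127, 0.6854) = 36.794°.
λ₂ = 111.890° + 36.794° = 148.68°.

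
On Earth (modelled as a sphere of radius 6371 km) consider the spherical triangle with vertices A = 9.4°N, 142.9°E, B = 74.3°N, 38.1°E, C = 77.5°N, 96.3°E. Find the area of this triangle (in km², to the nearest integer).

3240796 km²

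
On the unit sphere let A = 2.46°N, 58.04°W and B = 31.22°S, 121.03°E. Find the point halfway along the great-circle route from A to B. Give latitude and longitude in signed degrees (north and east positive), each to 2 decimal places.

Central angle δ = 2.6394 rad. Interpolating on the sphere with fraction f = 0.5:
P = [sin((1−f)δ)·A + sin(fδ)·B] / sin δ = 2.0124·A + 2.0124·B in Cartesian coordinates,
giving P = (0.1771, -0.2311, -0.9567), i.e. latitude -73.07°, longitude -52.53°.

-73.07°, -52.53°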